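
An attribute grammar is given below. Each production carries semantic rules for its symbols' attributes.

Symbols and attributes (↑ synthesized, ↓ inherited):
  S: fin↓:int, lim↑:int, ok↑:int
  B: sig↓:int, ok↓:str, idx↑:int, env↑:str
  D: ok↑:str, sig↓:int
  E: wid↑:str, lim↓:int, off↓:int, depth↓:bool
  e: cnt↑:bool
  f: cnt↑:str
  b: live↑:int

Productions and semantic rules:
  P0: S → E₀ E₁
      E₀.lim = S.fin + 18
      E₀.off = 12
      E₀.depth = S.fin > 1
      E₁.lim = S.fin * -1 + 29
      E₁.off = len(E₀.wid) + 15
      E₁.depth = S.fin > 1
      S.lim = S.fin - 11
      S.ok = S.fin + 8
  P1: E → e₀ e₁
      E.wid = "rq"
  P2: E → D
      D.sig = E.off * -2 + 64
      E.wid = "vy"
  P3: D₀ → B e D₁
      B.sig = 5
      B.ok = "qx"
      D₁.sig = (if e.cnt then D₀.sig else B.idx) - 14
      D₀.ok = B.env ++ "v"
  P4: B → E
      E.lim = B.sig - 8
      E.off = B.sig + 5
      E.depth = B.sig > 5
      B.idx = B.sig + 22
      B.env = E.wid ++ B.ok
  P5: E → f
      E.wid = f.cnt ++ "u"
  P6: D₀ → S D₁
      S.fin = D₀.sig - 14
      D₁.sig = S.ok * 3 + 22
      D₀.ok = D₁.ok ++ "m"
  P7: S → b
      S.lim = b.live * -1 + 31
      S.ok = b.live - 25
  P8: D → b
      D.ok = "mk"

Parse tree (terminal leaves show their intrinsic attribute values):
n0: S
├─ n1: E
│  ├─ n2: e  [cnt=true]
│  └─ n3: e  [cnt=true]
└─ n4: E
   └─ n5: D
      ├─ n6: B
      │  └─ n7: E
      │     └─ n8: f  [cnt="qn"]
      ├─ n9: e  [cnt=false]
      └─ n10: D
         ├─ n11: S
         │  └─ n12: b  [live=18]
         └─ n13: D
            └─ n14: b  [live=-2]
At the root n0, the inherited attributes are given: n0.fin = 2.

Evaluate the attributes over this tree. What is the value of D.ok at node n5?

1. n0.fin = 2  [given at root]
2. n1.lim = 20  [S.fin + 18]
3. n1.off = 12  [12]
4. n1.depth = true  [S.fin > 1]
5. n2.cnt = true  [terminal]
6. n3.cnt = true  [terminal]
7. n1.wid = "rq"  ["rq"]
8. n4.lim = 27  [S.fin * -1 + 29]
9. n4.off = 17  [len(E₀.wid) + 15]
10. n4.depth = true  [S.fin > 1]
11. n5.sig = 30  [E.off * -2 + 64]
12. n6.sig = 5  [5]
13. n6.ok = "qx"  ["qx"]
14. n7.lim = -3  [B.sig - 8]
15. n7.off = 10  [B.sig + 5]
16. n7.depth = false  [B.sig > 5]
17. n8.cnt = "qn"  [terminal]
18. n7.wid = "qnu"  [f.cnt ++ "u"]
19. n6.idx = 27  [B.sig + 22]
20. n6.env = "qnuqx"  [E.wid ++ B.ok]
21. n9.cnt = false  [terminal]
22. n10.sig = 13  [(if e.cnt then D₀.sig else B.idx) - 14]
23. n11.fin = -1  [D₀.sig - 14]
24. n12.live = 18  [terminal]
25. n11.lim = 13  [b.live * -1 + 31]
26. n11.ok = -7  [b.live - 25]
27. n13.sig = 1  [S.ok * 3 + 22]
28. n14.live = -2  [terminal]
29. n13.ok = "mk"  ["mk"]
30. n10.ok = "mkm"  [D₁.ok ++ "m"]
31. n5.ok = "qnuqxv"  [B.env ++ "v"]
32. n4.wid = "vy"  ["vy"]
33. n0.lim = -9  [S.fin - 11]
34. n0.ok = 10  [S.fin + 8]

"qnuqxv"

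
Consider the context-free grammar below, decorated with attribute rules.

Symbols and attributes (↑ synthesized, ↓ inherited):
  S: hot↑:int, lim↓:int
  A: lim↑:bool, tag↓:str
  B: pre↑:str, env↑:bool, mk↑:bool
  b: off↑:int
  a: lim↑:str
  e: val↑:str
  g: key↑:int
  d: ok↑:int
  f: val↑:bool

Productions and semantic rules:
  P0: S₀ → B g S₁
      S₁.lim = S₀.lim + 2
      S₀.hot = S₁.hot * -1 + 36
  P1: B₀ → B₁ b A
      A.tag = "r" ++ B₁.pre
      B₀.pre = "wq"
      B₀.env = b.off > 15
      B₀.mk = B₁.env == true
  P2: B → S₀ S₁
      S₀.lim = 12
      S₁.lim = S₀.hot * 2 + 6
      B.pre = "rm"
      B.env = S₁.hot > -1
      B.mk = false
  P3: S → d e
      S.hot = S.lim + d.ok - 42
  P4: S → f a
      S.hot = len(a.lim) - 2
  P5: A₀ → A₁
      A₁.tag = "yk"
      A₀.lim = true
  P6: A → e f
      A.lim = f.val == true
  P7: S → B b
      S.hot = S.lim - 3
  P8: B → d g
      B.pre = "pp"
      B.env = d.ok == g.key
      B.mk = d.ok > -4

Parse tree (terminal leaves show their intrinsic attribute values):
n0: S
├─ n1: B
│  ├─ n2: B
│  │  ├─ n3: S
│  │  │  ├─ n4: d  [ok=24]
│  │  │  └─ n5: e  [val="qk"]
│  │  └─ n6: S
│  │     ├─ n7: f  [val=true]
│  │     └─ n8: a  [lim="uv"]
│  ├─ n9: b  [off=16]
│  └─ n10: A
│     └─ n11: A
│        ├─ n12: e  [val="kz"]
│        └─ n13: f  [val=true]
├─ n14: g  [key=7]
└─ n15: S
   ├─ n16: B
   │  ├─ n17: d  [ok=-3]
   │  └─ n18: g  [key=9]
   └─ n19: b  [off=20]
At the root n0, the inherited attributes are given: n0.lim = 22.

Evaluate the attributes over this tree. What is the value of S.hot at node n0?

15

1. n0.lim = 22  [given at root]
2. n3.lim = 12  [12]
3. n4.ok = 24  [terminal]
4. n5.val = "qk"  [terminal]
5. n3.hot = -6  [S.lim + d.ok - 42]
6. n6.lim = -6  [S₀.hot * 2 + 6]
7. n7.val = true  [terminal]
8. n8.lim = "uv"  [terminal]
9. n6.hot = 0  [len(a.lim) - 2]
10. n2.pre = "rm"  ["rm"]
11. n2.env = true  [S₁.hot > -1]
12. n2.mk = false  [false]
13. n9.off = 16  [terminal]
14. n10.tag = "rrm"  ["r" ++ B₁.pre]
15. n11.tag = "yk"  ["yk"]
16. n12.val = "kz"  [terminal]
17. n13.val = true  [terminal]
18. n11.lim = true  [f.val == true]
19. n10.lim = true  [true]
20. n1.pre = "wq"  ["wq"]
21. n1.env = true  [b.off > 15]
22. n1.mk = true  [B₁.env == true]
23. n14.key = 7  [terminal]
24. n15.lim = 24  [S₀.lim + 2]
25. n17.ok = -3  [terminal]
26. n18.key = 9  [terminal]
27. n16.pre = "pp"  ["pp"]
28. n16.env = false  [d.ok == g.key]
29. n16.mk = true  [d.ok > -4]
30. n19.off = 20  [terminal]
31. n15.hot = 21  [S.lim - 3]
32. n0.hot = 15  [S₁.hot * -1 + 36]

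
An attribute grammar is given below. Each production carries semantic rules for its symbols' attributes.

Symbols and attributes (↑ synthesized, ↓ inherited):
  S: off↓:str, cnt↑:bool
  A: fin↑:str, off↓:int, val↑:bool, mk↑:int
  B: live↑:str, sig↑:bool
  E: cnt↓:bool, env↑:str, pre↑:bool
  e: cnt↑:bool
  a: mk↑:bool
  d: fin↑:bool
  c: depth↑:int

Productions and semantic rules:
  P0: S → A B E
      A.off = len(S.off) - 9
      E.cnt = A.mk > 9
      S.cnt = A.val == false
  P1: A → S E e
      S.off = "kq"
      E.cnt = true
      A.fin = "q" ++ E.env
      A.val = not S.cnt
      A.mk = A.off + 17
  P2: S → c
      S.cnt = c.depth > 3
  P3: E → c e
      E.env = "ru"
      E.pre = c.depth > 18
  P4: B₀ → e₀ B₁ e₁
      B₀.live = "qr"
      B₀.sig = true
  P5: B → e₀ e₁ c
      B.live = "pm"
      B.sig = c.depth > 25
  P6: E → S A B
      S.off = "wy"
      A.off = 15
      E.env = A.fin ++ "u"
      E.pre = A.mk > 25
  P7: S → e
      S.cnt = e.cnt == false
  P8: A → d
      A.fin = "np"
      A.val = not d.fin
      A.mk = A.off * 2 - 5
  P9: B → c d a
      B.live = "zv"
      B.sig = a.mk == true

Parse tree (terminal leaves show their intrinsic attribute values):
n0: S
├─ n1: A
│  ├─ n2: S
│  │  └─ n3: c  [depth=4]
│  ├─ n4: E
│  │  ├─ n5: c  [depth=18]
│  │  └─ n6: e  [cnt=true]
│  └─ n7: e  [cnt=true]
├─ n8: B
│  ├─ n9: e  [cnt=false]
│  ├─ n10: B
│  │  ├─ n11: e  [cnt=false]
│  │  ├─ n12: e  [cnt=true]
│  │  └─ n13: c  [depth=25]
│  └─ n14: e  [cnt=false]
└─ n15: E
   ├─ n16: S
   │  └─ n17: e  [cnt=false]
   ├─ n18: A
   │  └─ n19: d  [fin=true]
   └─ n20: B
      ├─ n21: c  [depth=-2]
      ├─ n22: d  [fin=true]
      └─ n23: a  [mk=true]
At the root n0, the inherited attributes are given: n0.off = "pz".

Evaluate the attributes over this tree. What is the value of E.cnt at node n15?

true

1. n0.off = "pz"  [given at root]
2. n1.off = -7  [len(S.off) - 9]
3. n2.off = "kq"  ["kq"]
4. n3.depth = 4  [terminal]
5. n2.cnt = true  [c.depth > 3]
6. n4.cnt = true  [true]
7. n5.depth = 18  [terminal]
8. n6.cnt = true  [terminal]
9. n4.env = "ru"  ["ru"]
10. n4.pre = false  [c.depth > 18]
11. n7.cnt = true  [terminal]
12. n1.fin = "qru"  ["q" ++ E.env]
13. n1.val = false  [not S.cnt]
14. n1.mk = 10  [A.off + 17]
15. n9.cnt = false  [terminal]
16. n11.cnt = false  [terminal]
17. n12.cnt = true  [terminal]
18. n13.depth = 25  [terminal]
19. n10.live = "pm"  ["pm"]
20. n10.sig = false  [c.depth > 25]
21. n14.cnt = false  [terminal]
22. n8.live = "qr"  ["qr"]
23. n8.sig = true  [true]
24. n15.cnt = true  [A.mk > 9]
25. n16.off = "wy"  ["wy"]
26. n17.cnt = false  [terminal]
27. n16.cnt = true  [e.cnt == false]
28. n18.off = 15  [15]
29. n19.fin = true  [terminal]
30. n18.fin = "np"  ["np"]
31. n18.val = false  [not d.fin]
32. n18.mk = 25  [A.off * 2 - 5]
33. n21.depth = -2  [terminal]
34. n22.fin = true  [terminal]
35. n23.mk = true  [terminal]
36. n20.live = "zv"  ["zv"]
37. n20.sig = true  [a.mk == true]
38. n15.env = "npu"  [A.fin ++ "u"]
39. n15.pre = false  [A.mk > 25]
40. n0.cnt = true  [A.val == false]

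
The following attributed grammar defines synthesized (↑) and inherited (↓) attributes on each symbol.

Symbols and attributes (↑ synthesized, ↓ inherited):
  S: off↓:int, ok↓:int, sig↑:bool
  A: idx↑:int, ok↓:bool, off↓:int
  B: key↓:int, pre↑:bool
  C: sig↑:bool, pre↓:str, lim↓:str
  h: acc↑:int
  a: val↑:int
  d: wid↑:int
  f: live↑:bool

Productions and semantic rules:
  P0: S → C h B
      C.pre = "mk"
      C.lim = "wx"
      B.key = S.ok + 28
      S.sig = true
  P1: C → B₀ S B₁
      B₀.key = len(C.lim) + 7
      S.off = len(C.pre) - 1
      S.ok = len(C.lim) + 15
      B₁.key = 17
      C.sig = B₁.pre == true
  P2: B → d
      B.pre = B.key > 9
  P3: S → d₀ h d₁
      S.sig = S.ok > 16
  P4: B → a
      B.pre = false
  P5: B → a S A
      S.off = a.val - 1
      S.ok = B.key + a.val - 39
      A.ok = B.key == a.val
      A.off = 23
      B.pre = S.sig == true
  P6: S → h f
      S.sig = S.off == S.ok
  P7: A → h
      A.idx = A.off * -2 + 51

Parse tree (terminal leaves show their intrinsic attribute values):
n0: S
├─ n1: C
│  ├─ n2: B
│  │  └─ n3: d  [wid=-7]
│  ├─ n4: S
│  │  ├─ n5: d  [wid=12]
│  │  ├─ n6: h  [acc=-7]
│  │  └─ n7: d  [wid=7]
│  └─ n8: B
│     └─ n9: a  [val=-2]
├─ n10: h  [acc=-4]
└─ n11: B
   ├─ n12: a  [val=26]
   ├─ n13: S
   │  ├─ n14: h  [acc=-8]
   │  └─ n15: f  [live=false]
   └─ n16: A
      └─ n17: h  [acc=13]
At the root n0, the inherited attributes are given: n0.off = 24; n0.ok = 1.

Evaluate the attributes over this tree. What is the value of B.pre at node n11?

false

1. n0.off = 24  [given at root]
2. n0.ok = 1  [given at root]
3. n1.pre = "mk"  ["mk"]
4. n1.lim = "wx"  ["wx"]
5. n2.key = 9  [len(C.lim) + 7]
6. n3.wid = -7  [terminal]
7. n2.pre = false  [B.key > 9]
8. n4.off = 1  [len(C.pre) - 1]
9. n4.ok = 17  [len(C.lim) + 15]
10. n5.wid = 12  [terminal]
11. n6.acc = -7  [terminal]
12. n7.wid = 7  [terminal]
13. n4.sig = true  [S.ok > 16]
14. n8.key = 17  [17]
15. n9.val = -2  [terminal]
16. n8.pre = false  [false]
17. n1.sig = false  [B₁.pre == true]
18. n10.acc = -4  [terminal]
19. n11.key = 29  [S.ok + 28]
20. n12.val = 26  [terminal]
21. n13.off = 25  [a.val - 1]
22. n13.ok = 16  [B.key + a.val - 39]
23. n14.acc = -8  [terminal]
24. n15.live = false  [terminal]
25. n13.sig = false  [S.off == S.ok]
26. n16.ok = false  [B.key == a.val]
27. n16.off = 23  [23]
28. n17.acc = 13  [terminal]
29. n16.idx = 5  [A.off * -2 + 51]
30. n11.pre = false  [S.sig == true]
31. n0.sig = true  [true]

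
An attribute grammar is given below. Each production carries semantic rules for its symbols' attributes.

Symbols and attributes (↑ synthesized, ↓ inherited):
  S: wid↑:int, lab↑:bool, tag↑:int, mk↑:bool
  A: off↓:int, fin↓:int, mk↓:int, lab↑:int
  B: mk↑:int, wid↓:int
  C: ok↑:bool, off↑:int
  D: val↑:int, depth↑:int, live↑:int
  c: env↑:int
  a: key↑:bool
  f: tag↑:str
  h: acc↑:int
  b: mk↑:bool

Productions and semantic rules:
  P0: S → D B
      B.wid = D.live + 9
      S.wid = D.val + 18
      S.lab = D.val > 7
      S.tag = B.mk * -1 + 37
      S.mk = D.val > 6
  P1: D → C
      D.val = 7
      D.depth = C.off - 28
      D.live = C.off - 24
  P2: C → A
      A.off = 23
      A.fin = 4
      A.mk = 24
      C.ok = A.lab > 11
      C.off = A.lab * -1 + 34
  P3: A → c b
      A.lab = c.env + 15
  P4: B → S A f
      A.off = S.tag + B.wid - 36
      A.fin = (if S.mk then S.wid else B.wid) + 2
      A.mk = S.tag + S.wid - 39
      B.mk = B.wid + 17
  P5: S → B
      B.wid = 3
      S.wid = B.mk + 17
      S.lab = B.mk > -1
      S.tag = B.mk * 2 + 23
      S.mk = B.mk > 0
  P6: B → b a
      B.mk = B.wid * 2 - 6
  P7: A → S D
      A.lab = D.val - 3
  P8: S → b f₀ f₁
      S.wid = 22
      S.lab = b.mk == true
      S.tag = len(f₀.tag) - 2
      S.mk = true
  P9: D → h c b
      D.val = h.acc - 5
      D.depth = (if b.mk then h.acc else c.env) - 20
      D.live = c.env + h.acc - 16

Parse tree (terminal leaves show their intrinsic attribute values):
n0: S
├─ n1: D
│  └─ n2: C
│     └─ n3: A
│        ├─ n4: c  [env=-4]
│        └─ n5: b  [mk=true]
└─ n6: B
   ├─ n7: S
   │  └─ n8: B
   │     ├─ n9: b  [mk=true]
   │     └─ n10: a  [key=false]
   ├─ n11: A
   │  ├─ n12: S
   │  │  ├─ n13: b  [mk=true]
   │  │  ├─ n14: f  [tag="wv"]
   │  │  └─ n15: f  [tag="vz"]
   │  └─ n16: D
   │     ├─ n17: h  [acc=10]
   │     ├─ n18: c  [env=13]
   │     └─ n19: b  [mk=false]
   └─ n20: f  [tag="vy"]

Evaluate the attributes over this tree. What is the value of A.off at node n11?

-5

1. n3.off = 23  [23]
2. n3.fin = 4  [4]
3. n3.mk = 24  [24]
4. n4.env = -4  [terminal]
5. n5.mk = true  [terminal]
6. n3.lab = 11  [c.env + 15]
7. n2.ok = false  [A.lab > 11]
8. n2.off = 23  [A.lab * -1 + 34]
9. n1.val = 7  [7]
10. n1.depth = -5  [C.off - 28]
11. n1.live = -1  [C.off - 24]
12. n6.wid = 8  [D.live + 9]
13. n8.wid = 3  [3]
14. n9.mk = true  [terminal]
15. n10.key = false  [terminal]
16. n8.mk = 0  [B.wid * 2 - 6]
17. n7.wid = 17  [B.mk + 17]
18. n7.lab = true  [B.mk > -1]
19. n7.tag = 23  [B.mk * 2 + 23]
20. n7.mk = false  [B.mk > 0]
21. n11.off = -5  [S.tag + B.wid - 36]
22. n11.fin = 10  [(if S.mk then S.wid else B.wid) + 2]
23. n11.mk = 1  [S.tag + S.wid - 39]
24. n13.mk = true  [terminal]
25. n14.tag = "wv"  [terminal]
26. n15.tag = "vz"  [terminal]
27. n12.wid = 22  [22]
28. n12.lab = true  [b.mk == true]
29. n12.tag = 0  [len(f₀.tag) - 2]
30. n12.mk = true  [true]
31. n17.acc = 10  [terminal]
32. n18.env = 13  [terminal]
33. n19.mk = false  [terminal]
34. n16.val = 5  [h.acc - 5]
35. n16.depth = -7  [(if b.mk then h.acc else c.env) - 20]
36. n16.live = 7  [c.env + h.acc - 16]
37. n11.lab = 2  [D.val - 3]
38. n20.tag = "vy"  [terminal]
39. n6.mk = 25  [B.wid + 17]
40. n0.wid = 25  [D.val + 18]
41. n0.lab = false  [D.val > 7]
42. n0.tag = 12  [B.mk * -1 + 37]
43. n0.mk = true  [D.val > 6]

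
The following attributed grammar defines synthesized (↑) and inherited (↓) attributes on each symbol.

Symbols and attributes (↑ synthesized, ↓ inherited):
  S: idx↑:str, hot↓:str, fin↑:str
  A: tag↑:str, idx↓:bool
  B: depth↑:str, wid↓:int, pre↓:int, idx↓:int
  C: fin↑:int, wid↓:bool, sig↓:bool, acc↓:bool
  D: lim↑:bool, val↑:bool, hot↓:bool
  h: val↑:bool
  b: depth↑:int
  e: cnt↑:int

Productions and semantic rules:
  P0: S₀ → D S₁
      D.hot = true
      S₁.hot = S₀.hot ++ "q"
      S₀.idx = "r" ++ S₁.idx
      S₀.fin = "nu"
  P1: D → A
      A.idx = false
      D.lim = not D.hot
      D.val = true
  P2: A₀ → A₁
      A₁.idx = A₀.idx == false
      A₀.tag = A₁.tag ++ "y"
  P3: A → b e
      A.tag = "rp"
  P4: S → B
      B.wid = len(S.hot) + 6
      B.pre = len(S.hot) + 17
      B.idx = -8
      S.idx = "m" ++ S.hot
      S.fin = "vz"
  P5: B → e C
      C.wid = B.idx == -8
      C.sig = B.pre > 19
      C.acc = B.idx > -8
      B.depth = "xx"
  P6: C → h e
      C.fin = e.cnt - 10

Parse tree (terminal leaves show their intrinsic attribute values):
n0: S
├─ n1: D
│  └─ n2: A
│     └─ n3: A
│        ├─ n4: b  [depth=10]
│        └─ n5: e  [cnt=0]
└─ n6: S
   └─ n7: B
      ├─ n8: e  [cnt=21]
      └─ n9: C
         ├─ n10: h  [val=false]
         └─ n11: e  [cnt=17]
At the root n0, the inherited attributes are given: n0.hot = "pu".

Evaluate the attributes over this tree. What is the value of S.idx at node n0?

1. n0.hot = "pu"  [given at root]
2. n1.hot = true  [true]
3. n2.idx = false  [false]
4. n3.idx = true  [A₀.idx == false]
5. n4.depth = 10  [terminal]
6. n5.cnt = 0  [terminal]
7. n3.tag = "rp"  ["rp"]
8. n2.tag = "rpy"  [A₁.tag ++ "y"]
9. n1.lim = false  [not D.hot]
10. n1.val = true  [true]
11. n6.hot = "puq"  [S₀.hot ++ "q"]
12. n7.wid = 9  [len(S.hot) + 6]
13. n7.pre = 20  [len(S.hot) + 17]
14. n7.idx = -8  [-8]
15. n8.cnt = 21  [terminal]
16. n9.wid = true  [B.idx == -8]
17. n9.sig = true  [B.pre > 19]
18. n9.acc = false  [B.idx > -8]
19. n10.val = false  [terminal]
20. n11.cnt = 17  [terminal]
21. n9.fin = 7  [e.cnt - 10]
22. n7.depth = "xx"  ["xx"]
23. n6.idx = "mpuq"  ["m" ++ S.hot]
24. n6.fin = "vz"  ["vz"]
25. n0.idx = "rmpuq"  ["r" ++ S₁.idx]
26. n0.fin = "nu"  ["nu"]

"rmpuq"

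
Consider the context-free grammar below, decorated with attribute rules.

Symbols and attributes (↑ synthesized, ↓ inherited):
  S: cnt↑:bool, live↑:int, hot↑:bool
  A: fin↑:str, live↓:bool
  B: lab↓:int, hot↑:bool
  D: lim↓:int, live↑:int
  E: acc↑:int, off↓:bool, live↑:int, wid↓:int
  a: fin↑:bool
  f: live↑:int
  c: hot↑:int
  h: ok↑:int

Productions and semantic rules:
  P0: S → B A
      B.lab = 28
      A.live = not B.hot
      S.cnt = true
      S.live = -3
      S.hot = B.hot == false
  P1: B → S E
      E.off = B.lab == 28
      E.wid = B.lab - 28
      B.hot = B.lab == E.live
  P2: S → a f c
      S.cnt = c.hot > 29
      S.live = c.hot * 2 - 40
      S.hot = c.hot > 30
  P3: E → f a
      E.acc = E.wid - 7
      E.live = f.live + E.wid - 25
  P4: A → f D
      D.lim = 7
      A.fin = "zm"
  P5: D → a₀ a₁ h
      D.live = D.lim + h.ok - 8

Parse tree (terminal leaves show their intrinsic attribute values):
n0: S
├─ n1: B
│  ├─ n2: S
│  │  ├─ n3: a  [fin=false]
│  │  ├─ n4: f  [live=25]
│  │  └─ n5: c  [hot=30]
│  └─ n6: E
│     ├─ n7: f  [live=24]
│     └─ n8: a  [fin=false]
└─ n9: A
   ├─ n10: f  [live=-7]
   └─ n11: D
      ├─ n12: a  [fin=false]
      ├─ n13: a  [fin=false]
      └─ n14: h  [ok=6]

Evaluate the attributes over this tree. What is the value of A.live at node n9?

true

1. n1.lab = 28  [28]
2. n3.fin = false  [terminal]
3. n4.live = 25  [terminal]
4. n5.hot = 30  [terminal]
5. n2.cnt = true  [c.hot > 29]
6. n2.live = 20  [c.hot * 2 - 40]
7. n2.hot = false  [c.hot > 30]
8. n6.off = true  [B.lab == 28]
9. n6.wid = 0  [B.lab - 28]
10. n7.live = 24  [terminal]
11. n8.fin = false  [terminal]
12. n6.acc = -7  [E.wid - 7]
13. n6.live = -1  [f.live + E.wid - 25]
14. n1.hot = false  [B.lab == E.live]
15. n9.live = true  [not B.hot]
16. n10.live = -7  [terminal]
17. n11.lim = 7  [7]
18. n12.fin = false  [terminal]
19. n13.fin = false  [terminal]
20. n14.ok = 6  [terminal]
21. n11.live = 5  [D.lim + h.ok - 8]
22. n9.fin = "zm"  ["zm"]
23. n0.cnt = true  [true]
24. n0.live = -3  [-3]
25. n0.hot = true  [B.hot == false]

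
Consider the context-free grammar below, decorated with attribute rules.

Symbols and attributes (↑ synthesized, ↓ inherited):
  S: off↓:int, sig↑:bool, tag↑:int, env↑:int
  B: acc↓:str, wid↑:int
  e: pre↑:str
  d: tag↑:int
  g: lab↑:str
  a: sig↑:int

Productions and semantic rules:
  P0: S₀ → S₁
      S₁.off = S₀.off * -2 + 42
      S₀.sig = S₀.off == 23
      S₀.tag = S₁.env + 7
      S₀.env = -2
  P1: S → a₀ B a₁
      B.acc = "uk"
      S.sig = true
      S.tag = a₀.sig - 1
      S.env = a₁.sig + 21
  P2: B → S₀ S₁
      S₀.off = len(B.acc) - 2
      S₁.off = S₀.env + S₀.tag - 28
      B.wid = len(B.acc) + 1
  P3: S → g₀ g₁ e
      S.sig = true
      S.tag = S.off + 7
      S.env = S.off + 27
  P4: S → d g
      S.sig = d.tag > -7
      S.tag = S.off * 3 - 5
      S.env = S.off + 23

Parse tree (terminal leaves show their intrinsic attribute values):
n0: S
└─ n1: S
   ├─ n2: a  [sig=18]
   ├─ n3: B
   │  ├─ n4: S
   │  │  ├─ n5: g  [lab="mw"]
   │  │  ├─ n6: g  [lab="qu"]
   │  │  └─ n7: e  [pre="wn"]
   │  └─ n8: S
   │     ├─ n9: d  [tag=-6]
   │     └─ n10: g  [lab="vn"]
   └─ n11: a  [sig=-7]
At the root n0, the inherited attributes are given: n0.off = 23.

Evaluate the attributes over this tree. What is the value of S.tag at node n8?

1. n0.off = 23  [given at root]
2. n1.off = -4  [S₀.off * -2 + 42]
3. n2.sig = 18  [terminal]
4. n3.acc = "uk"  ["uk"]
5. n4.off = 0  [len(B.acc) - 2]
6. n5.lab = "mw"  [terminal]
7. n6.lab = "qu"  [terminal]
8. n7.pre = "wn"  [terminal]
9. n4.sig = true  [true]
10. n4.tag = 7  [S.off + 7]
11. n4.env = 27  [S.off + 27]
12. n8.off = 6  [S₀.env + S₀.tag - 28]
13. n9.tag = -6  [terminal]
14. n10.lab = "vn"  [terminal]
15. n8.sig = true  [d.tag > -7]
16. n8.tag = 13  [S.off * 3 - 5]
17. n8.env = 29  [S.off + 23]
18. n3.wid = 3  [len(B.acc) + 1]
19. n11.sig = -7  [terminal]
20. n1.sig = true  [true]
21. n1.tag = 17  [a₀.sig - 1]
22. n1.env = 14  [a₁.sig + 21]
23. n0.sig = true  [S₀.off == 23]
24. n0.tag = 21  [S₁.env + 7]
25. n0.env = -2  [-2]

13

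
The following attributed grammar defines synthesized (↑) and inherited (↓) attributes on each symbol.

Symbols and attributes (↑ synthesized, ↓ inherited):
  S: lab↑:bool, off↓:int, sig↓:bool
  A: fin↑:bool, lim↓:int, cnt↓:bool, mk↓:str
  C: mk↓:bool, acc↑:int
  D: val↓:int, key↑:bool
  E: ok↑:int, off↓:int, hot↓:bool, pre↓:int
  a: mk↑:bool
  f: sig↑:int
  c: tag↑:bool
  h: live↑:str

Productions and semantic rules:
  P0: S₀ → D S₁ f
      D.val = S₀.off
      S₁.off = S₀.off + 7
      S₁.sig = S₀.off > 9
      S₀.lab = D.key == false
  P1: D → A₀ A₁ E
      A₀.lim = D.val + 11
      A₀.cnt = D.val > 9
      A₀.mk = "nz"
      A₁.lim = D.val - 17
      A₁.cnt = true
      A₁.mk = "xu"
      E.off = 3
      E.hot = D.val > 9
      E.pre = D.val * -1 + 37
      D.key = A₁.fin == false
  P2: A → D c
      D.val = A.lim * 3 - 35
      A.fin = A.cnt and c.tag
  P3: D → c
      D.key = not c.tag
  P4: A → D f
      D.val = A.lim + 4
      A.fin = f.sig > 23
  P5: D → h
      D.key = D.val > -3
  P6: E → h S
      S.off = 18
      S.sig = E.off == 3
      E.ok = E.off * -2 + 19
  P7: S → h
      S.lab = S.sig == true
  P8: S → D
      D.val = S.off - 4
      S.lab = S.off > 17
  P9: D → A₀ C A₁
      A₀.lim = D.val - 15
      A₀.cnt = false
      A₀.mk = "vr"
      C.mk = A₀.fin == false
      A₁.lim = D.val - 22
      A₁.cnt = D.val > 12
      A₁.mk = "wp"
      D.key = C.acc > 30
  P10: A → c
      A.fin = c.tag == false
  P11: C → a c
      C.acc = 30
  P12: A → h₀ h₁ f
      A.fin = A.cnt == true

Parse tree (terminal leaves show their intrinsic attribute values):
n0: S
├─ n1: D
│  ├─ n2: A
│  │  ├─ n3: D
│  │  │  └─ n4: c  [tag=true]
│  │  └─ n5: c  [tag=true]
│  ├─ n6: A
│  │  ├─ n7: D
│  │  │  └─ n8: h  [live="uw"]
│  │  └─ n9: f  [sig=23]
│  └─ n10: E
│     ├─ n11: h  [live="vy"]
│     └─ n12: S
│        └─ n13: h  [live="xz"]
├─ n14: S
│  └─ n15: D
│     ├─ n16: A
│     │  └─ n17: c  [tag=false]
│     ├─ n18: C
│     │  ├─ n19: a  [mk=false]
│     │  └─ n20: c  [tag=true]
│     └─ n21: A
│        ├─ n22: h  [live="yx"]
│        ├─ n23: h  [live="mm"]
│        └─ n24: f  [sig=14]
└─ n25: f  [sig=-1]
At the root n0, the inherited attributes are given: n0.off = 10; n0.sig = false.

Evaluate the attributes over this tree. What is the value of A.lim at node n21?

1. n0.off = 10  [given at root]
2. n0.sig = false  [given at root]
3. n1.val = 10  [S₀.off]
4. n2.lim = 21  [D.val + 11]
5. n2.cnt = true  [D.val > 9]
6. n2.mk = "nz"  ["nz"]
7. n3.val = 28  [A.lim * 3 - 35]
8. n4.tag = true  [terminal]
9. n3.key = false  [not c.tag]
10. n5.tag = true  [terminal]
11. n2.fin = true  [A.cnt and c.tag]
12. n6.lim = -7  [D.val - 17]
13. n6.cnt = true  [true]
14. n6.mk = "xu"  ["xu"]
15. n7.val = -3  [A.lim + 4]
16. n8.live = "uw"  [terminal]
17. n7.key = false  [D.val > -3]
18. n9.sig = 23  [terminal]
19. n6.fin = false  [f.sig > 23]
20. n10.off = 3  [3]
21. n10.hot = true  [D.val > 9]
22. n10.pre = 27  [D.val * -1 + 37]
23. n11.live = "vy"  [terminal]
24. n12.off = 18  [18]
25. n12.sig = true  [E.off == 3]
26. n13.live = "xz"  [terminal]
27. n12.lab = true  [S.sig == true]
28. n10.ok = 13  [E.off * -2 + 19]
29. n1.key = true  [A₁.fin == false]
30. n14.off = 17  [S₀.off + 7]
31. n14.sig = true  [S₀.off > 9]
32. n15.val = 13  [S.off - 4]
33. n16.lim = -2  [D.val - 15]
34. n16.cnt = false  [false]
35. n16.mk = "vr"  ["vr"]
36. n17.tag = false  [terminal]
37. n16.fin = true  [c.tag == false]
38. n18.mk = false  [A₀.fin == false]
39. n19.mk = false  [terminal]
40. n20.tag = true  [terminal]
41. n18.acc = 30  [30]
42. n21.lim = -9  [D.val - 22]
43. n21.cnt = true  [D.val > 12]
44. n21.mk = "wp"  ["wp"]
45. n22.live = "yx"  [terminal]
46. n23.live = "mm"  [terminal]
47. n24.sig = 14  [terminal]
48. n21.fin = true  [A.cnt == true]
49. n15.key = false  [C.acc > 30]
50. n14.lab = false  [S.off > 17]
51. n25.sig = -1  [terminal]
52. n0.lab = false  [D.key == false]

-9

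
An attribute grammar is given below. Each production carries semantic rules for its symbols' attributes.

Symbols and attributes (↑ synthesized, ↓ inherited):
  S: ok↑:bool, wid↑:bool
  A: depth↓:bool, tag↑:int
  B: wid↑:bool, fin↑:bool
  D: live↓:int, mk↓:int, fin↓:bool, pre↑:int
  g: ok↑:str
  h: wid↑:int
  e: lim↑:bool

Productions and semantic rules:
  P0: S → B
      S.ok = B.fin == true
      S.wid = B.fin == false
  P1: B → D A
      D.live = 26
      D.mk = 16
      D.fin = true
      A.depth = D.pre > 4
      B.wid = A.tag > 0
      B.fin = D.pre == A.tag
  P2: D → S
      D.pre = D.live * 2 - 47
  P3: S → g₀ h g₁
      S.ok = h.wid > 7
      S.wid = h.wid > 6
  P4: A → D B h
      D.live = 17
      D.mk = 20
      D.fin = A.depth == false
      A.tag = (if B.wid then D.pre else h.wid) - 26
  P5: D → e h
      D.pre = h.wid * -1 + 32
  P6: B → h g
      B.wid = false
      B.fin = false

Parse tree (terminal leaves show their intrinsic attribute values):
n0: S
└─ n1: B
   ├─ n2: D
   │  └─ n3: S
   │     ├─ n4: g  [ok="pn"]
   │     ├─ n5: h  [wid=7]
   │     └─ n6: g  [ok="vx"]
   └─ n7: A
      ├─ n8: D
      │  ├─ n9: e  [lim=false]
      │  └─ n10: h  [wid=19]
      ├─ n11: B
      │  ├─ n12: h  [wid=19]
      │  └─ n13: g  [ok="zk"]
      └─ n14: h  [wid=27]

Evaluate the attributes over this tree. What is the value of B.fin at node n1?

false

1. n2.live = 26  [26]
2. n2.mk = 16  [16]
3. n2.fin = true  [true]
4. n4.ok = "pn"  [terminal]
5. n5.wid = 7  [terminal]
6. n6.ok = "vx"  [terminal]
7. n3.ok = false  [h.wid > 7]
8. n3.wid = true  [h.wid > 6]
9. n2.pre = 5  [D.live * 2 - 47]
10. n7.depth = true  [D.pre > 4]
11. n8.live = 17  [17]
12. n8.mk = 20  [20]
13. n8.fin = false  [A.depth == false]
14. n9.lim = false  [terminal]
15. n10.wid = 19  [terminal]
16. n8.pre = 13  [h.wid * -1 + 32]
17. n12.wid = 19  [terminal]
18. n13.ok = "zk"  [terminal]
19. n11.wid = false  [false]
20. n11.fin = false  [false]
21. n14.wid = 27  [terminal]
22. n7.tag = 1  [(if B.wid then D.pre else h.wid) - 26]
23. n1.wid = true  [A.tag > 0]
24. n1.fin = false  [D.pre == A.tag]
25. n0.ok = false  [B.fin == true]
26. n0.wid = true  [B.fin == false]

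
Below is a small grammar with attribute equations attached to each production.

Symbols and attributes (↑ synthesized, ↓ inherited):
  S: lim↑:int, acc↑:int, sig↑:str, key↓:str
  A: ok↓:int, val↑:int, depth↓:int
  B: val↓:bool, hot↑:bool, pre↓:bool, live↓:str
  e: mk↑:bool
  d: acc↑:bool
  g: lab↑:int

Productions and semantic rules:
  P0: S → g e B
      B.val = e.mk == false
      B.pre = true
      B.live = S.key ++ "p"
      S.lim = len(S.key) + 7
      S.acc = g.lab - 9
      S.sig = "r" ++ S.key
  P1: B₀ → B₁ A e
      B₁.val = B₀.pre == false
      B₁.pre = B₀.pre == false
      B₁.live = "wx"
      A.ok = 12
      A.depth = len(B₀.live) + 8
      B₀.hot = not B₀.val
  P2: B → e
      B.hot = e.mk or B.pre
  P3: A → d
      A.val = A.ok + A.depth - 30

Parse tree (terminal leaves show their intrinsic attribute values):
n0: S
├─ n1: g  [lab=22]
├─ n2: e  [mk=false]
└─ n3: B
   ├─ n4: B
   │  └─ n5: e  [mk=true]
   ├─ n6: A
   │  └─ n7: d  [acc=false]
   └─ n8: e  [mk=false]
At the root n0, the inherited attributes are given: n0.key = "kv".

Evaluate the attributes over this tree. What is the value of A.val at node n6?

1. n0.key = "kv"  [given at root]
2. n1.lab = 22  [terminal]
3. n2.mk = false  [terminal]
4. n3.val = true  [e.mk == false]
5. n3.pre = true  [true]
6. n3.live = "kvp"  [S.key ++ "p"]
7. n4.val = false  [B₀.pre == false]
8. n4.pre = false  [B₀.pre == false]
9. n4.live = "wx"  ["wx"]
10. n5.mk = true  [terminal]
11. n4.hot = true  [e.mk or B.pre]
12. n6.ok = 12  [12]
13. n6.depth = 11  [len(B₀.live) + 8]
14. n7.acc = false  [terminal]
15. n6.val = -7  [A.ok + A.depth - 30]
16. n8.mk = false  [terminal]
17. n3.hot = false  [not B₀.val]
18. n0.lim = 9  [len(S.key) + 7]
19. n0.acc = 13  [g.lab - 9]
20. n0.sig = "rkv"  ["r" ++ S.key]

-7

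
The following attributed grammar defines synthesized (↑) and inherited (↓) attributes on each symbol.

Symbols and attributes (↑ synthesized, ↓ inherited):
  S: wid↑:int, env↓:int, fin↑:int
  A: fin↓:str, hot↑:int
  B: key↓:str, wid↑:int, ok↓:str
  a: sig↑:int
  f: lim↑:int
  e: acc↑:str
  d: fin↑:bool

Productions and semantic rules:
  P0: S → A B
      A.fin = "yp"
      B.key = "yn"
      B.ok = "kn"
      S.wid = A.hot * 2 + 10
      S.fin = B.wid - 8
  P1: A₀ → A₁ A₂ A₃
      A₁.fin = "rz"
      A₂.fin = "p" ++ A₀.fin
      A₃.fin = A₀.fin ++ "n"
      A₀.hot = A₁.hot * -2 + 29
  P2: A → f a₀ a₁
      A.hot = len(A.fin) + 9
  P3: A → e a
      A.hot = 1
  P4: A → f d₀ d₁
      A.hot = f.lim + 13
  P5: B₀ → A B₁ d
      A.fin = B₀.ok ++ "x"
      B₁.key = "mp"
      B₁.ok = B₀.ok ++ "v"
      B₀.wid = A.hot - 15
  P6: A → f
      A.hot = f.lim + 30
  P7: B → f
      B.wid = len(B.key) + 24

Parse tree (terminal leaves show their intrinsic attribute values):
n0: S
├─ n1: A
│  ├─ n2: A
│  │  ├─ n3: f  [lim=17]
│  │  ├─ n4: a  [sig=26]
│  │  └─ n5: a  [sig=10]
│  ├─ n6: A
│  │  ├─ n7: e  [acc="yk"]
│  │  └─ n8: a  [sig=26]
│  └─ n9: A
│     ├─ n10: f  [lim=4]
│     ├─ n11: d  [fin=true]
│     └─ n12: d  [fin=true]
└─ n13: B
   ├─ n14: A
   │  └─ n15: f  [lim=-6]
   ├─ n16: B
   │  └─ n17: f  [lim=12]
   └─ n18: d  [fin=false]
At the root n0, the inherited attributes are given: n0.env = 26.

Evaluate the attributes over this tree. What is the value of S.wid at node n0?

1. n0.env = 26  [given at root]
2. n1.fin = "yp"  ["yp"]
3. n2.fin = "rz"  ["rz"]
4. n3.lim = 17  [terminal]
5. n4.sig = 26  [terminal]
6. n5.sig = 10  [terminal]
7. n2.hot = 11  [len(A.fin) + 9]
8. n6.fin = "pyp"  ["p" ++ A₀.fin]
9. n7.acc = "yk"  [terminal]
10. n8.sig = 26  [terminal]
11. n6.hot = 1  [1]
12. n9.fin = "ypn"  [A₀.fin ++ "n"]
13. n10.lim = 4  [terminal]
14. n11.fin = true  [terminal]
15. n12.fin = true  [terminal]
16. n9.hot = 17  [f.lim + 13]
17. n1.hot = 7  [A₁.hot * -2 + 29]
18. n13.key = "yn"  ["yn"]
19. n13.ok = "kn"  ["kn"]
20. n14.fin = "knx"  [B₀.ok ++ "x"]
21. n15.lim = -6  [terminal]
22. n14.hot = 24  [f.lim + 30]
23. n16.key = "mp"  ["mp"]
24. n16.ok = "knv"  [B₀.ok ++ "v"]
25. n17.lim = 12  [terminal]
26. n16.wid = 26  [len(B.key) + 24]
27. n18.fin = false  [terminal]
28. n13.wid = 9  [A.hot - 15]
29. n0.wid = 24  [A.hot * 2 + 10]
30. n0.fin = 1  [B.wid - 8]

24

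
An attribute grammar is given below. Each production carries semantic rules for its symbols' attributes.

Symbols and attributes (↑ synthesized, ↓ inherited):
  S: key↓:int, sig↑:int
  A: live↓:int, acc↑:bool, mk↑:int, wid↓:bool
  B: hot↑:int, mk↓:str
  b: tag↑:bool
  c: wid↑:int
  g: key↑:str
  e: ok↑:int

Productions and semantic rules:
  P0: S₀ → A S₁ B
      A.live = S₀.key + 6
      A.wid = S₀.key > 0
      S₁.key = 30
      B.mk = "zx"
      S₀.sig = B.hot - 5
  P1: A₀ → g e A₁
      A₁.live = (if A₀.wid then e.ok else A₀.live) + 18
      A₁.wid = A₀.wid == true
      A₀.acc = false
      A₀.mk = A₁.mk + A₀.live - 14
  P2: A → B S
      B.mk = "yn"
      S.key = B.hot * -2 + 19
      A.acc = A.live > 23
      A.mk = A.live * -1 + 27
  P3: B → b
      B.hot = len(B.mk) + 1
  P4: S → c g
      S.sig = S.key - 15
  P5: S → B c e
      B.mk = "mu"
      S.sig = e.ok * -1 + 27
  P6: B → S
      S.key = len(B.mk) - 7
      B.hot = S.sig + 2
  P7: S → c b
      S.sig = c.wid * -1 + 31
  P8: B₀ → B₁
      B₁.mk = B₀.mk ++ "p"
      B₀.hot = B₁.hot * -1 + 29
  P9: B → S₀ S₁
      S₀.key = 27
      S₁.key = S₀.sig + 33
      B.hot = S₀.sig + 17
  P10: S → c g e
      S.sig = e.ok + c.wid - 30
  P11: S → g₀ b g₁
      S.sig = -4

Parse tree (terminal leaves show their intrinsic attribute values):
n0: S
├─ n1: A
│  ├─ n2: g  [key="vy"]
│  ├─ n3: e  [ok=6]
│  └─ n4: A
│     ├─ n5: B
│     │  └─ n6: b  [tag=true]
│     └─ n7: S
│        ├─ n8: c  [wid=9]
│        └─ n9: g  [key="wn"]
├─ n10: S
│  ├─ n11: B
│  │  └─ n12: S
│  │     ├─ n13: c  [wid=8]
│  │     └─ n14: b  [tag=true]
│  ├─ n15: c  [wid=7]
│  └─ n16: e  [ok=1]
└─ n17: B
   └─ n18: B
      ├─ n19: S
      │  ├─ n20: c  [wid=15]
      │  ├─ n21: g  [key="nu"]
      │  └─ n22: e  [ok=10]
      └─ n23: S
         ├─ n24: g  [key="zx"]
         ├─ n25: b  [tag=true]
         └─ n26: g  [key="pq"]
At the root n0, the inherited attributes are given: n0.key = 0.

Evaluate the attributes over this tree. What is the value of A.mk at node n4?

3

1. n0.key = 0  [given at root]
2. n1.live = 6  [S₀.key + 6]
3. n1.wid = false  [S₀.key > 0]
4. n2.key = "vy"  [terminal]
5. n3.ok = 6  [terminal]
6. n4.live = 24  [(if A₀.wid then e.ok else A₀.live) + 18]
7. n4.wid = false  [A₀.wid == true]
8. n5.mk = "yn"  ["yn"]
9. n6.tag = true  [terminal]
10. n5.hot = 3  [len(B.mk) + 1]
11. n7.key = 13  [B.hot * -2 + 19]
12. n8.wid = 9  [terminal]
13. n9.key = "wn"  [terminal]
14. n7.sig = -2  [S.key - 15]
15. n4.acc = true  [A.live > 23]
16. n4.mk = 3  [A.live * -1 + 27]
17. n1.acc = false  [false]
18. n1.mk = -5  [A₁.mk + A₀.live - 14]
19. n10.key = 30  [30]
20. n11.mk = "mu"  ["mu"]
21. n12.key = -5  [len(B.mk) - 7]
22. n13.wid = 8  [terminal]
23. n14.tag = true  [terminal]
24. n12.sig = 23  [c.wid * -1 + 31]
25. n11.hot = 25  [S.sig + 2]
26. n15.wid = 7  [terminal]
27. n16.ok = 1  [terminal]
28. n10.sig = 26  [e.ok * -1 + 27]
29. n17.mk = "zx"  ["zx"]
30. n18.mk = "zxp"  [B₀.mk ++ "p"]
31. n19.key = 27  [27]
32. n20.wid = 15  [terminal]
33. n21.key = "nu"  [terminal]
34. n22.ok = 10  [terminal]
35. n19.sig = -5  [e.ok + c.wid - 30]
36. n23.key = 28  [S₀.sig + 33]
37. n24.key = "zx"  [terminal]
38. n25.tag = true  [terminal]
39. n26.key = "pq"  [terminal]
40. n23.sig = -4  [-4]
41. n18.hot = 12  [S₀.sig + 17]
42. n17.hot = 17  [B₁.hot * -1 + 29]
43. n0.sig = 12  [B.hot - 5]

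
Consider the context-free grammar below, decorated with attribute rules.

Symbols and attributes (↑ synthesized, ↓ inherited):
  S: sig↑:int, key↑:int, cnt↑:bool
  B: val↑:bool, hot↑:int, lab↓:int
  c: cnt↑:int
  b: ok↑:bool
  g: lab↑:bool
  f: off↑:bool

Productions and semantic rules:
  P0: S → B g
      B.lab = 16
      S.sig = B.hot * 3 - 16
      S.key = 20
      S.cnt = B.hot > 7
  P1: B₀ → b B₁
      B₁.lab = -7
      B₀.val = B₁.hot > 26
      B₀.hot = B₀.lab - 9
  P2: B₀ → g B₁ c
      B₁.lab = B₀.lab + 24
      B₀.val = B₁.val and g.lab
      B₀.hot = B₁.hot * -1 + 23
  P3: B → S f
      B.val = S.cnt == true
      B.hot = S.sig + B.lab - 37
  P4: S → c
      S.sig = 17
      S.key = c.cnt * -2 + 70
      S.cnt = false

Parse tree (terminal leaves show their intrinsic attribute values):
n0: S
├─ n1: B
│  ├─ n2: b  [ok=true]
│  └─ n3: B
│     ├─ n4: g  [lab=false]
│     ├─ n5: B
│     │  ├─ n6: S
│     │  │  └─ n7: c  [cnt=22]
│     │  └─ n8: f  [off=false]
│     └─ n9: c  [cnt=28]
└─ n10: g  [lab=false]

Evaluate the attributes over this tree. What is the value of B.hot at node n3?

1. n1.lab = 16  [16]
2. n2.ok = true  [terminal]
3. n3.lab = -7  [-7]
4. n4.lab = false  [terminal]
5. n5.lab = 17  [B₀.lab + 24]
6. n7.cnt = 22  [terminal]
7. n6.sig = 17  [17]
8. n6.key = 26  [c.cnt * -2 + 70]
9. n6.cnt = false  [false]
10. n8.off = false  [terminal]
11. n5.val = false  [S.cnt == true]
12. n5.hot = -3  [S.sig + B.lab - 37]
13. n9.cnt = 28  [terminal]
14. n3.val = false  [B₁.val and g.lab]
15. n3.hot = 26  [B₁.hot * -1 + 23]
16. n1.val = false  [B₁.hot > 26]
17. n1.hot = 7  [B₀.lab - 9]
18. n10.lab = false  [terminal]
19. n0.sig = 5  [B.hot * 3 - 16]
20. n0.key = 20  [20]
21. n0.cnt = false  [B.hot > 7]

26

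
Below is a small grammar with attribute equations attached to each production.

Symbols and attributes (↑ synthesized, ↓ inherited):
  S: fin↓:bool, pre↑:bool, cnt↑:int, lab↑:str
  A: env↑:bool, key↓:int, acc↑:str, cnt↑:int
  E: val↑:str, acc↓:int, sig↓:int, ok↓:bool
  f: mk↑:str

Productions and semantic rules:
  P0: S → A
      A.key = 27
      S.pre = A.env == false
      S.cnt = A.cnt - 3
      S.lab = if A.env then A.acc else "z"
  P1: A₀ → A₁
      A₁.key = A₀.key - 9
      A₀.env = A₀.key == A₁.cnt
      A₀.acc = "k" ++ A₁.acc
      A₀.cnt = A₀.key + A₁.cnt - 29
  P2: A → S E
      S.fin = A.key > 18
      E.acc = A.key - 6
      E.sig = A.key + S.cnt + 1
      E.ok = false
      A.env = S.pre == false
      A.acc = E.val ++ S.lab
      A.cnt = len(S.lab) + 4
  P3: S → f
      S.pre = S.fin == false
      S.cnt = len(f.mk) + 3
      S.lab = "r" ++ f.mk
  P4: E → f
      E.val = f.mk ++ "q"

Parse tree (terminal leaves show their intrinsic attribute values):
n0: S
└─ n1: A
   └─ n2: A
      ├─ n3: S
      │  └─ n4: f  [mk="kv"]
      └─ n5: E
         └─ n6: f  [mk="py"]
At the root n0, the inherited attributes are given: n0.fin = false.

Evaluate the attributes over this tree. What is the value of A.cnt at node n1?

5

1. n0.fin = false  [given at root]
2. n1.key = 27  [27]
3. n2.key = 18  [A₀.key - 9]
4. n3.fin = false  [A.key > 18]
5. n4.mk = "kv"  [terminal]
6. n3.pre = true  [S.fin == false]
7. n3.cnt = 5  [len(f.mk) + 3]
8. n3.lab = "rkv"  ["r" ++ f.mk]
9. n5.acc = 12  [A.key - 6]
10. n5.sig = 24  [A.key + S.cnt + 1]
11. n5.ok = false  [false]
12. n6.mk = "py"  [terminal]
13. n5.val = "pyq"  [f.mk ++ "q"]
14. n2.env = false  [S.pre == false]
15. n2.acc = "pyqrkv"  [E.val ++ S.lab]
16. n2.cnt = 7  [len(S.lab) + 4]
17. n1.env = false  [A₀.key == A₁.cnt]
18. n1.acc = "kpyqrkv"  ["k" ++ A₁.acc]
19. n1.cnt = 5  [A₀.key + A₁.cnt - 29]
20. n0.pre = true  [A.env == false]
21. n0.cnt = 2  [A.cnt - 3]
22. n0.lab = "z"  [if A.env then A.acc else "z"]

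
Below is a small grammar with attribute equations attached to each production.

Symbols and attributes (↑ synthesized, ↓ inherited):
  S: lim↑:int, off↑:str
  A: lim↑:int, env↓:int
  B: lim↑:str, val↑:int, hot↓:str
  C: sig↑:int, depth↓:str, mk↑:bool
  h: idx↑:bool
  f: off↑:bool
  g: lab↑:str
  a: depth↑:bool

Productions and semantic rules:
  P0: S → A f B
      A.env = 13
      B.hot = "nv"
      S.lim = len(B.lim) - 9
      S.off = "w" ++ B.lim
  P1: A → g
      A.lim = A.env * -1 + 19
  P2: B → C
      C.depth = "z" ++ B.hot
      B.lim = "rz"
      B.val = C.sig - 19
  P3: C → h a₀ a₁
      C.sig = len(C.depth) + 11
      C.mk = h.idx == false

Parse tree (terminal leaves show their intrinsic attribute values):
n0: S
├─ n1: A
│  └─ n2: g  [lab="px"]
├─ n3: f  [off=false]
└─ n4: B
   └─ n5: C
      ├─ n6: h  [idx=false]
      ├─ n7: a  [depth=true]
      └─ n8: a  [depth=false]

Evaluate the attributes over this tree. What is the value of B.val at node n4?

1. n1.env = 13  [13]
2. n2.lab = "px"  [terminal]
3. n1.lim = 6  [A.env * -1 + 19]
4. n3.off = false  [terminal]
5. n4.hot = "nv"  ["nv"]
6. n5.depth = "znv"  ["z" ++ B.hot]
7. n6.idx = false  [terminal]
8. n7.depth = true  [terminal]
9. n8.depth = false  [terminal]
10. n5.sig = 14  [len(C.depth) + 11]
11. n5.mk = true  [h.idx == false]
12. n4.lim = "rz"  ["rz"]
13. n4.val = -5  [C.sig - 19]
14. n0.lim = -7  [len(B.lim) - 9]
15. n0.off = "wrz"  ["w" ++ B.lim]

-5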